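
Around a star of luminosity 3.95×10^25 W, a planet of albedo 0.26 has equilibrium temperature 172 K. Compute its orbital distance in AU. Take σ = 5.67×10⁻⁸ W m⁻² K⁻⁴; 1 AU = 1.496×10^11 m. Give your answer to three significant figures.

Energy balance gives S = 4σT⁴/(1−α) = 268.2 W m⁻².
S = L/(4πd²) → d = √(L/4πS) = √(3.95×10^25/(4π·268.2)) = 1.083×10^11 m = 0.7236 AU.

0.724 AU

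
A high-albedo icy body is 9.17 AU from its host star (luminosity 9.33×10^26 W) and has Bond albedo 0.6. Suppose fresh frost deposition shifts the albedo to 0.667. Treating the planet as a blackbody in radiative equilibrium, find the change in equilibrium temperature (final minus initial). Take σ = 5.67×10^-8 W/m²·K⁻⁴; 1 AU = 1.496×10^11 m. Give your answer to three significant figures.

Orbital distance: d = 9.17 AU = 1.372×10^12 m.
Spreading L over a sphere of radius d: S = 9.33×10^26/(4π·1.37×10^12²) = 39.45 W/m².
With α = 0.6, T₁ = 91.33 K.
With α = 0.667, T₂ = 87.24 K.
ΔT = T₂ − T₁ = -4.091 K.

-4.09 kelvin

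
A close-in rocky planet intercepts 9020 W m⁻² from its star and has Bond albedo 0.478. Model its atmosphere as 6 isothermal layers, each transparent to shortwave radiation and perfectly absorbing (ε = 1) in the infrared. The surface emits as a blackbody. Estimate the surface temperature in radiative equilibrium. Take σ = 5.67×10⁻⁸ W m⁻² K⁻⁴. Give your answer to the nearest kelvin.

The effective emission temperature is T_e = [S(1−α)/(4σ)]^¼ = 379.6 K.
For an N-layer opaque stack, T_s⁴ = (N+1)T_e⁴, hence T_s = (7)^(1/4)×379.6 K = 617.4 K.

617 K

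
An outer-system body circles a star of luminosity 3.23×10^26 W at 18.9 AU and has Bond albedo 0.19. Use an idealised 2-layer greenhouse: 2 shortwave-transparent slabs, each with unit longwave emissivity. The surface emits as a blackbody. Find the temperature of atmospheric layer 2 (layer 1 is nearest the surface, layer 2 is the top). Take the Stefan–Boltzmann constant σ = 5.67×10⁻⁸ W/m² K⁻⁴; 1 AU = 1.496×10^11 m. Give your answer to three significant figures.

58.2 kelvin

Orbital distance: d = 18.9 AU = 2.827×10^12 m.
Flux at the orbit: S = L/(4πd²) = 3.23×10^26/(4π·(2.83×10^12)²) = 3.215 W/m².
OLR = S(1−α)/4 = 0.6511 W/m²; the top layer radiates at T_e = 58.21 K.
In the N-layer model, layer k (counted from the surface) has T_k = (N+1−k)^(1/4)·T_e.
With k = 2: T_2 = (2+1−2)^¼·58.21 K = 58.21 K.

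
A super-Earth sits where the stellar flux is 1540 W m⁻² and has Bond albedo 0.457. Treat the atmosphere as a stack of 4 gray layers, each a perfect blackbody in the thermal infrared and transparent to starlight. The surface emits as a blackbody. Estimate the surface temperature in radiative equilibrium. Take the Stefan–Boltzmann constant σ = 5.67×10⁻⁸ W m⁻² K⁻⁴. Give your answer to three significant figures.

368 kelvin

OLR = S(1−α)/4 = 209.1 W m⁻²; the top layer radiates at T_e = 246.4 K.
For an N-layer opaque stack, T_s⁴ = (N+1)T_e⁴, hence T_s = (5)^(1/4)×246.4 K = 368.5 K.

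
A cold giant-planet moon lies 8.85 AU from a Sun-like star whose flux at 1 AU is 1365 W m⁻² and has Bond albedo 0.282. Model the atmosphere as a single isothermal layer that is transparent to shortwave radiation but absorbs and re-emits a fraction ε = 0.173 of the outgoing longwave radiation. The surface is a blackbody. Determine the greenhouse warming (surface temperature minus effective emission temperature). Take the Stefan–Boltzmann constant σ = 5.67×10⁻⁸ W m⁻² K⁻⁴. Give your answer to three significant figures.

1.97 K

Irradiance scales as 1/d², so S = 1365 W m⁻² × (1/8.85)² = 17.43 W m⁻².
The planet radiates to space at T_e = [S(1−α)/(4σ)]^(1/4) = 86.19 K.
For a single slab of emissivity ε, T_s⁴ = 2T_e⁴/(2−ε); thus T_s = 86.19·(1.095)^(1/4) = 88.16 K.
Greenhouse warming: T_s − T_e = 1.972 K.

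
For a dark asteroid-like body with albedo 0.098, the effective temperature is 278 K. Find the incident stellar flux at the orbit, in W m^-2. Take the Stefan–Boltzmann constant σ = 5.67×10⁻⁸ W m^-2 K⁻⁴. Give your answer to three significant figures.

1500 W m^-2

Invert the energy balance for S: S = 4σT⁴/(1−α).
σT⁴ = 5.67×10⁻⁸·(278)⁴ = 338.7 W m^-2.
S = 4·338.7/0.902 = 1502 W m^-2.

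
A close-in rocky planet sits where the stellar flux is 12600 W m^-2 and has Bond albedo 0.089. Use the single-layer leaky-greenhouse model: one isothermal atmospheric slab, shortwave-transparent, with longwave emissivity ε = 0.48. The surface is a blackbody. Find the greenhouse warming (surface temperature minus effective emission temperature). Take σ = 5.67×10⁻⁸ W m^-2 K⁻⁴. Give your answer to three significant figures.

Effective emission temperature (TOA balance): σT_e⁴ = S(1−α)/4 = 2870 W m^-2 → T_e = 474.3 K.
Surface balance with a leaky layer gives σT_s⁴ = σT_e⁴·2/(2−ε), so T_s = T_e·[2/(2−0.48)]^(1/4) = 508.0 K.
The atmosphere warms the surface by 33.68 K.

33.7 kelvin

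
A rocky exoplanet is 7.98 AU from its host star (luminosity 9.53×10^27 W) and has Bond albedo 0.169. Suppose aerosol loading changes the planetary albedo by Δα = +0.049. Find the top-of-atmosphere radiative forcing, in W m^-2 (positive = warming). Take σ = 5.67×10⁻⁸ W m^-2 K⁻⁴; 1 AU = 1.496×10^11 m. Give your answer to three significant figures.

d = 7.98 × 1.496×10^11 m = 1.194×10^12 m.
Flux at the orbit: S = L/(4πd²) = 9.53×10^27/(4π·(1.19×10^12)²) = 532.1 W m^-2.
TOA radiative forcing: ΔF = −S·Δα/4 = −532.1·(+0.049)/4 = -6.519 W m^-2.

-6.52 W m^-2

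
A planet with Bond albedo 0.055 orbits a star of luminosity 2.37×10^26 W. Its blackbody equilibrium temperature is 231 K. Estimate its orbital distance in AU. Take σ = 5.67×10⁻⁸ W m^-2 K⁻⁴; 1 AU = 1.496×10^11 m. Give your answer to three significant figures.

1.11 AU

The flux needed for this T is 4σT⁴/(1−0.055) = 683.4 W m^-2.
Then d = [L/(4πS)]^(1/2) = 1.661×10^11 m, i.e. 1.110 AU.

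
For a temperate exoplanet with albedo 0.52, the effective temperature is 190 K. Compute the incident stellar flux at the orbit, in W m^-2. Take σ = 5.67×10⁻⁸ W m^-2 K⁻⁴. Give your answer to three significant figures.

616 W m^-2

From S(1−α)/4 = σT⁴: S = 4σT⁴/(1−α).
σT⁴ = 5.67×10⁻⁸·(190)⁴ = 73.89 W m^-2.
So S = 4×73.89/(1−0.52) = 615.8 W m^-2.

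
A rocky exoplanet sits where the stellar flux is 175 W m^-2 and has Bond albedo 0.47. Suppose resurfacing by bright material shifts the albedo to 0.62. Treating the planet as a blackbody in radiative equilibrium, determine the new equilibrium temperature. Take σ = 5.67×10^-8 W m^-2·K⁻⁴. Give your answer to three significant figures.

131 K

New equilibrium: T₂ = [(1−0.62)·175.0/(4σ)]^(1/4) = 130.9 K.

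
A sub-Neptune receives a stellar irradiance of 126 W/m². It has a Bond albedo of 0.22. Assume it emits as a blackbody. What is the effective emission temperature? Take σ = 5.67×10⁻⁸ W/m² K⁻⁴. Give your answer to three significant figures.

144 K

The planet absorbs (1−α)S over its disc πR² and re-emits over 4πR², so the mean absorbed flux is (1−0.22)·126.0/4 = 24.57 W/m².
In equilibrium σT⁴ equals this, so T = 144.3 K.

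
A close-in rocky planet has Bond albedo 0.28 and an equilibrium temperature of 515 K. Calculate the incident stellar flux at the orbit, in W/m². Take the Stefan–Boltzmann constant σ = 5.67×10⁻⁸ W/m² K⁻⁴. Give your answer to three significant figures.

22200 W/m²

Invert the energy balance for S: S = 4σT⁴/(1−α).
σT⁴ = 5.67×10⁻⁸·(515)⁴ = 3989 W/m².
So S = 4×3989/(1−0.28) = 22160 W/m².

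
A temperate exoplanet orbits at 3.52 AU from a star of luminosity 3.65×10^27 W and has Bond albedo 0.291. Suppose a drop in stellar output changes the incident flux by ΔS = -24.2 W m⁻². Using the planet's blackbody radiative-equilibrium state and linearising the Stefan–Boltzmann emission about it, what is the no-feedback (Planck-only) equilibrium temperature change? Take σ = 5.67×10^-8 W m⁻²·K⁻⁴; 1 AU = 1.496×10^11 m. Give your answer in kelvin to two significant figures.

-1.4 K

d = 3.52 × 1.496×10^11 m = 5.266×10^11 m.
Flux at the orbit: S = L/(4πd²) = 3.65×10^27/(4π·(5.27×10^11)²) = 1047 W m⁻².
Unperturbed T_e = [1047·(1−0.291)/(4σ)]^¼ = 239.2 K.
ΔF = Δ[S(1−α)]/4 = (1−0.291)·-24.2/4 = -4.289 W m⁻².
Planck response: λ_P = 4σT_e³ = 4·5.67×10⁻⁸·(239.2)³ = 3.105 W m⁻²/K.
So ΔT₀ = -4.289/3.105 = -1.38 K.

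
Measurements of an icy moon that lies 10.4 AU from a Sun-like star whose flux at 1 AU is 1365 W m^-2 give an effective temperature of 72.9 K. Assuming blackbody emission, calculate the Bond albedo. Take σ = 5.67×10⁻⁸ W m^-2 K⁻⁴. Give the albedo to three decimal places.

Flux at the orbit: S = 1365/(10.4)² = 12.62 W m^-2.
Rearranging the radiative balance, α = 1 − 4σT⁴/S.
σT⁴ = 1.601 W m^-2, so 4σT⁴ = 6.406 W m^-2.
1−α = 6.406/12.62 = 0.5076, so α = 0.4924.

0.492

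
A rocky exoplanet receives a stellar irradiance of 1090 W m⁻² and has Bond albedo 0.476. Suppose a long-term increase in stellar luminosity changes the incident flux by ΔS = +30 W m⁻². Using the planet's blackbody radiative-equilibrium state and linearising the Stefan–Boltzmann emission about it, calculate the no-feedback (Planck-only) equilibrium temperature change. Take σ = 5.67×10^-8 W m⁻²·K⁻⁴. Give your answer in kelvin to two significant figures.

Reference equilibrium: T_e = [S(1−α)/(4σ)]^(1/4) = 224.0 K.
ΔF = Δ[S(1−α)]/4 = (1−0.476)·+30/4 = 3.930 W m⁻².
The Planck feedback parameter is 4σT_e³ = 2.550 W m⁻²/K.
So ΔT₀ = 3.930/2.550 = 1.54 K.

1.5 K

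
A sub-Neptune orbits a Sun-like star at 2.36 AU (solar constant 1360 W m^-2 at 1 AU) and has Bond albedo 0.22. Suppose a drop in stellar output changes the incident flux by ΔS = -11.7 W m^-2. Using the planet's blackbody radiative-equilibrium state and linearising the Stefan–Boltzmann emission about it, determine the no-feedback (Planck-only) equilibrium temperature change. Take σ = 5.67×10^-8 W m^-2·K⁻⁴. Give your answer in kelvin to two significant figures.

Irradiance scales as 1/d², so S = 1360 W m^-2 × (1/2.36)² = 244.2 W m^-2.
Reference equilibrium: T_e = [S(1−α)/(4σ)]^(1/4) = 170.2 K.
TOA radiative forcing: ΔF = (1−α)ΔS/4 = 0.78·(-11.7)/4 = -2.281 W m^-2.
The Planck feedback parameter is 4σT_e³ = 1.119 W m^-2/K.
ΔT₀ = ΔF/λ_P = -2.281/1.119 = -2.04 K.

-2.0 K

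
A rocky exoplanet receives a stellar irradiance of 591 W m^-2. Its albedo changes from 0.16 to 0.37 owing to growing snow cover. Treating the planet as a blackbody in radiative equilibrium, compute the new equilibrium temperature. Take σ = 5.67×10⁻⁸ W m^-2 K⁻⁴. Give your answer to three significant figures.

New equilibrium: T₂ = [(1−0.37)·591.0/(4σ)]^(1/4) = 201.3 K.

201 K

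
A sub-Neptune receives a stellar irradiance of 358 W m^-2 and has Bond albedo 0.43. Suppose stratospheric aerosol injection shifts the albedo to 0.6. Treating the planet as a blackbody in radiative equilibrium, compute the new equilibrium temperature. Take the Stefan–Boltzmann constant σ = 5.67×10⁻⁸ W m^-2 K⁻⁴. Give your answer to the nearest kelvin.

159 kelvin

New equilibrium: T₂ = [(1−0.6)·358.0/(4σ)]^(1/4) = 158.5 K.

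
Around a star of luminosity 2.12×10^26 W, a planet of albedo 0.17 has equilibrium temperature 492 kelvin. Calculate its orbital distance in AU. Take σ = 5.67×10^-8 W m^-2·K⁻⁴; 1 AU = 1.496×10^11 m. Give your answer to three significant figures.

The flux needed for this T is 4σT⁴/(1−0.17) = 16010 W m^-2.
From L = 4πd²S, d = √(2.12×10^26/(4π·16010)) = 3.246×10^10 m = 0.2170 AU.

0.217 AU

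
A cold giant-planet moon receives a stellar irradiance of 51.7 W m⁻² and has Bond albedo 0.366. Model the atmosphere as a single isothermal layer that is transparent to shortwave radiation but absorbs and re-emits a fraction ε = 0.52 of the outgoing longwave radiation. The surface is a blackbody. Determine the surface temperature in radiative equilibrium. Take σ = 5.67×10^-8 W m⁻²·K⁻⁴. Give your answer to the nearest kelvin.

118 kelvin

The planet radiates to space at T_e = [S(1−α)/(4σ)]^(1/4) = 109.6 K.
For a single slab of emissivity ε, T_s⁴ = 2T_e⁴/(2−ε); thus T_s = 109.6·(1.351)^(1/4) = 118.2 K.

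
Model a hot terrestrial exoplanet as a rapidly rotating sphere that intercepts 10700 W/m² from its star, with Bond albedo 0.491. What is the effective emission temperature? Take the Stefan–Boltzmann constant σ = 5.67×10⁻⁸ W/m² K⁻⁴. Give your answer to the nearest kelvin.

394 K

The planet absorbs (1−α)S over its disc πR² and re-emits over 4πR², so the mean absorbed flux is (1−0.491)·10700/4 = 1362 W/m².
Balancing against σT⁴: T = (1362/5.67×10⁻⁸)^(1/4) = 393.7 K.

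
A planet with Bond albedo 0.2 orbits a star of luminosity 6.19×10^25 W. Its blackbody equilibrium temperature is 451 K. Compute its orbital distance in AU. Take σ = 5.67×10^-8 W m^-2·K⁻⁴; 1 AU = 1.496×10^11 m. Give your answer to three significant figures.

0.137 AU

The flux needed for this T is 4σT⁴/(1−0.2) = 11730 W m^-2.
From L = 4πd²S, d = √(6.19×10^25/(4π·11730)) = 2.049×10^10 m = 0.1370 AU.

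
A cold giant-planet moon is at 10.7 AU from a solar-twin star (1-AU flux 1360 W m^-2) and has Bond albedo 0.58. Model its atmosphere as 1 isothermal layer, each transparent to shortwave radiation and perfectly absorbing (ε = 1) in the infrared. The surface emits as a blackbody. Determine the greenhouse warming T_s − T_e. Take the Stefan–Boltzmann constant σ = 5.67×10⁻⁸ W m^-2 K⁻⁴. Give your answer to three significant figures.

13.0 kelvin

Irradiance scales as 1/d², so S = 1360 W m^-2 × (1/10.7)² = 11.88 W m^-2.
OLR = S(1−α)/4 = 1.247 W m^-2; the top layer radiates at T_e = 68.48 K.
T_s = (N+1)^(1/4)·T_e = 81.44 K.
So the greenhouse effect raises the surface by 81.44 − 68.48 = 12.96 K.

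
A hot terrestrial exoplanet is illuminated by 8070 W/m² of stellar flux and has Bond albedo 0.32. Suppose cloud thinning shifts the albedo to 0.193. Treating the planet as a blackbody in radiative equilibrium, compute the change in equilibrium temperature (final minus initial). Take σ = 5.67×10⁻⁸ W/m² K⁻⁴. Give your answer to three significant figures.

17.2 K

With α = 0.32, T₁ = 394.4 K.
After:  T₂ = [8070·0.807/(4σ)]^(1/4) = 411.6 K.
ΔT = T₂ − T₁ = 17.25 K.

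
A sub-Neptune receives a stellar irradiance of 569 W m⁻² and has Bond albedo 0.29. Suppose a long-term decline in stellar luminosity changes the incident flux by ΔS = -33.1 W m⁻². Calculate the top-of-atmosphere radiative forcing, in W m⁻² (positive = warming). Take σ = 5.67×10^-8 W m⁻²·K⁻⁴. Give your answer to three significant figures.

TOA radiative forcing: ΔF = (1−α)ΔS/4 = 0.71·(-33.1)/4 = -5.875 W m⁻².

-5.88 W m⁻²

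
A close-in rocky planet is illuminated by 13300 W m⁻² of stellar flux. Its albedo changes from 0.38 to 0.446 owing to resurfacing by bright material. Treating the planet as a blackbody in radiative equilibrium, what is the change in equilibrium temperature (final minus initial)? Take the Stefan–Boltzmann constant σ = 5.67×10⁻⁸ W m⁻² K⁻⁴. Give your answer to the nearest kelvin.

-12 K

Initial: T₁ = [S(1−0.38)/(4σ)]^(1/4) = 436.7 K.
After:  T₂ = [13300·0.554/(4σ)]^(1/4) = 424.6 K.
Change: 424.6 − 436.7 = -12.12 K.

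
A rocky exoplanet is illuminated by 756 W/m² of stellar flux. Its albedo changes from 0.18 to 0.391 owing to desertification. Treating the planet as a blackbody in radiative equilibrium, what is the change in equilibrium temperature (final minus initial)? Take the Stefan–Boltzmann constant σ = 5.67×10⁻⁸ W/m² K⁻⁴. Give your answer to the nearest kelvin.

-16 K

With α = 0.18, T₁ = 228.7 K.
With α = 0.391, T₂ = 212.3 K.
Change: 212.3 − 228.7 = -16.39 K.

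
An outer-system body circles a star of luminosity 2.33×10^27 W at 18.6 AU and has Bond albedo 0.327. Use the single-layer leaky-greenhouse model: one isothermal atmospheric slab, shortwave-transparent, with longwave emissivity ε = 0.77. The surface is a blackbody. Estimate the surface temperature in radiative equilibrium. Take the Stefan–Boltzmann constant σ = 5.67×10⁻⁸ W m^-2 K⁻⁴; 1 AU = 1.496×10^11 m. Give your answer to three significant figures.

104 K

d = 18.6 × 1.496×10^11 m = 2.783×10^12 m.
Spreading L over a sphere of radius d: S = 2.33×10^27/(4π·2.78×10^12²) = 23.95 W m^-2.
Effective emission temperature (TOA balance): σT_e⁴ = S(1−α)/4 = 4.029 W m^-2 → T_e = 91.81 K.
The surface balance (absorbed SW + ε·downward IR = σT_s⁴) with T_a⁴ = T_s⁴/2 reduces to T_s = T_e·[2/(2−ε)]^¼ = 103.7 K.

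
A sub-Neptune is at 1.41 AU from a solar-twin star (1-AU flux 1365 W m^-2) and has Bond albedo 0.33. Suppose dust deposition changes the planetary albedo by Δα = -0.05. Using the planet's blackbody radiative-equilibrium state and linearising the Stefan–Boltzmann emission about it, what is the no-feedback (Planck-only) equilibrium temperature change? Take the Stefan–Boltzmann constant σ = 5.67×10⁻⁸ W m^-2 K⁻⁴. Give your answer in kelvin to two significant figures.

By the inverse-square law, S = 1365/1.41² = 686.6 W m^-2.
Reference equilibrium: T_e = [S(1−α)/(4σ)]^(1/4) = 212.2 K.
ΔF = −(S/4)Δα = −(686.6/4)×(-0.05) = 8.582 W m^-2.
Linearising σT⁴ gives d(σT⁴)/dT = 4σT_e³ = 2.168 W m^-2 per K.
Hence the no-feedback warming is ΔF/(4σT_e³) = 3.96 K.

4.0 kelvin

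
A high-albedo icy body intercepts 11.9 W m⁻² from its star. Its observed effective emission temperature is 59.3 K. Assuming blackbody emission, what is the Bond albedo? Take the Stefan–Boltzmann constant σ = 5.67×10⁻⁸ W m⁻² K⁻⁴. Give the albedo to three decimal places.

0.764

Energy balance: S(1−α)/4 = σT⁴, so 1−α = 4σT⁴/S.
4σT⁴ = 4·5.67×10⁻⁸·(59.3)⁴ = 2.805 W m⁻².
1−α = 2.805/11.90 = 0.2357, so α = 0.7643.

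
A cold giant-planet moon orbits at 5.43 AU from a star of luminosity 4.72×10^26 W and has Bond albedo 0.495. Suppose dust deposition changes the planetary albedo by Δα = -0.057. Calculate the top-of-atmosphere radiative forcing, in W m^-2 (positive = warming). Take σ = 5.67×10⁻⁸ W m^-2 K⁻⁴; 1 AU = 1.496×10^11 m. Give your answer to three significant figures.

0.811 W m^-2

d = 5.43 × 1.496×10^11 m = 8.123×10^11 m.
Flux at the orbit: S = L/(4πd²) = 4.72×10^26/(4π·(8.12×10^11)²) = 56.92 W m^-2.
The change in absorbed flux is Δ[S(1−α)/4] = −SΔα/4 = 0.8111 W m^-2.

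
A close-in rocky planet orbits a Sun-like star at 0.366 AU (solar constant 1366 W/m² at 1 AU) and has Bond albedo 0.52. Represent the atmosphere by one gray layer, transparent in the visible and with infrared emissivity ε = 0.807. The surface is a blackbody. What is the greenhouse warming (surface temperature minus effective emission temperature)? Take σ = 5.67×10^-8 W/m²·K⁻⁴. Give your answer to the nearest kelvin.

53 K

Irradiance scales as 1/d², so S = 1366 W/m² × (1/0.366)² = 10200 W/m².
Effective emission temperature (TOA balance): σT_e⁴ = S(1−α)/4 = 1224 W/m² → T_e = 383.3 K.
Surface balance with a leaky layer gives σT_s⁴ = σT_e⁴·2/(2−ε), so T_s = T_e·[2/(2−0.807)]^(1/4) = 436.1 K.
Greenhouse warming: T_s − T_e = 52.85 K.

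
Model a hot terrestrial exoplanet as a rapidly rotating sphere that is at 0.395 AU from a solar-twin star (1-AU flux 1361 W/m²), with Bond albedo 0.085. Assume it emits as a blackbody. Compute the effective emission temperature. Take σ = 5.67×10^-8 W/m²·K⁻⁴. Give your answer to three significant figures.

Irradiance scales as 1/d², so S = 1361 W/m² × (1/0.395)² = 8723 W/m².
Absorbed flux (global mean): S(1−α)/4 = 8723·0.915/4 = 1995 W/m².
Balancing against σT⁴: T = (1995/5.67×10⁻⁸)^(1/4) = 433.1 K.

433 kelvin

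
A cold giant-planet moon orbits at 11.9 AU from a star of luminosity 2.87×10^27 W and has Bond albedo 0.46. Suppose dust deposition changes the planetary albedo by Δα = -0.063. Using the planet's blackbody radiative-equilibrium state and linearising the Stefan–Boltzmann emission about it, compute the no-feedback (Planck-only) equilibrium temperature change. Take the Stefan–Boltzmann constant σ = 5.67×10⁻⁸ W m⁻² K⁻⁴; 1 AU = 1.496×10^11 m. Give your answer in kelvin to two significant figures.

Orbital distance: d = 11.9 AU = 1.780×10^12 m.
Flux at the orbit: S = L/(4πd²) = 2.87×10^27/(4π·(1.78×10^12)²) = 72.06 W m⁻².
The baseline emission temperature is T_e = 114.5 K.
ΔF = −(S/4)Δα = −(72.06/4)×(-0.063) = 1.135 W m⁻².
Planck response: λ_P = 4σT_e³ = 4·5.67×10⁻⁸·(114.5)³ = 0.3400 W m⁻²/K.
Hence the no-feedback warming is ΔF/(4σT_e³) = 3.34 K.

3.3 K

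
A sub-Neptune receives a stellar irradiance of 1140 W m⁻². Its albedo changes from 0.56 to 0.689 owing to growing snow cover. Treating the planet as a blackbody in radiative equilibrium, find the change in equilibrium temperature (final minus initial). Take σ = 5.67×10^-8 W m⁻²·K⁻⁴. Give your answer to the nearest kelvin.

Initial: T₁ = [S(1−0.56)/(4σ)]^(1/4) = 216.9 K.
After:  T₂ = [1140·0.311/(4σ)]^(1/4) = 198.8 K.
Change: 198.8 − 216.9 = -18.02 K.

-18 kelvin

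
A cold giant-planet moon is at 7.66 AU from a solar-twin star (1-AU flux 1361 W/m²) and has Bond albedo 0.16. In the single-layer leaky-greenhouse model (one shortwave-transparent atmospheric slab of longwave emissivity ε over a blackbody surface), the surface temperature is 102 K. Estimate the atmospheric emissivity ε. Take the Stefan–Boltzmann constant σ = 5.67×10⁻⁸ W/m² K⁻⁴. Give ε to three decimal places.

Irradiance scales as 1/d², so S = 1361 W/m² × (1/7.66)² = 23.20 W/m².
Effective temperature: T_e = [S(1−α)/(4σ)]^(1/4) = 96.27 K.
Inverting T_s⁴ = 2T_e⁴/(2−ε): (T_e/T_s)⁴ = 0.7937, so ε = 2(1 − 0.7937) = 0.4127.

0.413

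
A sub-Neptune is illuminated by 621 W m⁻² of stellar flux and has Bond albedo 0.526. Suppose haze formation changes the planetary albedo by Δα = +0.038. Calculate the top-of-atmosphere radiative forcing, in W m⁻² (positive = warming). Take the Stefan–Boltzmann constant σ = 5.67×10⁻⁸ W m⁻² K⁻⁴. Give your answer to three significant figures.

ΔF = −(S/4)Δα = −(621.0/4)×(+0.038) = -5.899 W m⁻².

-5.90 W m⁻²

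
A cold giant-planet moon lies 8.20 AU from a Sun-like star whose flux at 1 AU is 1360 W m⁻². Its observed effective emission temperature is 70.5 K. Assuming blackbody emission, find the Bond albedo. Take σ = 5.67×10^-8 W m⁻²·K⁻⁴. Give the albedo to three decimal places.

By the inverse-square law, S = 1360/8.20² = 20.23 W m⁻².
Energy balance: S(1−α)/4 = σT⁴, so 1−α = 4σT⁴/S.
4σT⁴ = 4·5.67×10⁻⁸·(70.5)⁴ = 5.603 W m⁻².
Hence α = 1 − 5.603/20.23 = 0.7230.

0.723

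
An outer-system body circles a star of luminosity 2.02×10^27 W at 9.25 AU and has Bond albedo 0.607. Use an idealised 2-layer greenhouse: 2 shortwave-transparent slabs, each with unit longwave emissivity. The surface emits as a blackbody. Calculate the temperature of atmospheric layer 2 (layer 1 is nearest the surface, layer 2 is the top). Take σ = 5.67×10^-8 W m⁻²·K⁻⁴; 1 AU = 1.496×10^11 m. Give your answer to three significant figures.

110 kelvin

d = 9.25 × 1.496×10^11 m = 1.384×10^12 m.
Flux at the orbit: S = L/(4πd²) = 2.02×10^27/(4π·(1.38×10^12)²) = 83.95 W m⁻².
The effective emission temperature is T_e = [S(1−α)/(4σ)]^¼ = 109.8 K.
Each opaque layer satisfies 2T_j⁴ = T_{j−1}⁴ + T_{j+1}⁴, giving T_k⁴ = (N+1−k)T_e⁴.
T_2 = (1)^(1/4)·109.8 = 109.8 K.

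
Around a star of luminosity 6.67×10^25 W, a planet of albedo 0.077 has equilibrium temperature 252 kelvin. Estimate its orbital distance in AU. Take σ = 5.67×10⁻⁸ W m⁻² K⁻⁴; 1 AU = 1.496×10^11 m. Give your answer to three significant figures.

The flux needed for this T is 4σT⁴/(1−0.077) = 990.9 W m⁻².
Then d = [L/(4πS)]^(1/2) = 7.319×10^10 m, i.e. 0.4892 AU.

0.489 AU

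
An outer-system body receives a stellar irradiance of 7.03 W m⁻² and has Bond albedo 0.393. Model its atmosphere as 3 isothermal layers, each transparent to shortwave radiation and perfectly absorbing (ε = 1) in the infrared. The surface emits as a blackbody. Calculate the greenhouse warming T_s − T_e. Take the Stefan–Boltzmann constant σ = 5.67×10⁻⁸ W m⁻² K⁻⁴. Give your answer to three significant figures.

Top-of-atmosphere balance: σT_e⁴ = S(1−α)/4 = 1.067 W m⁻² → T_e = 65.86 K.
T_s = (N+1)^(1/4)·T_e = 93.14 K.
Warming: T_s − T_e = 27.28 K.

27.3 K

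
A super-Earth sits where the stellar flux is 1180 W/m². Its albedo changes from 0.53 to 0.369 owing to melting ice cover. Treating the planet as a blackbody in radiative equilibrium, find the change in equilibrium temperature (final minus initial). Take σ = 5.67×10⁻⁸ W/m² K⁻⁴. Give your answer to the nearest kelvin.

17 K

With α = 0.53, T₁ = 222.4 K.
With α = 0.369, T₂ = 239.4 K.
ΔT = T₂ − T₁ = 16.99 K.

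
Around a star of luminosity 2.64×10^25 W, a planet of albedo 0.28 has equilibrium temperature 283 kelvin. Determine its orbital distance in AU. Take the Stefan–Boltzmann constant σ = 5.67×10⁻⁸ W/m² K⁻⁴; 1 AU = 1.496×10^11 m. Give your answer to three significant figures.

0.216 AU

Energy balance gives S = 4σT⁴/(1−α) = 2020 W/m².
Then d = [L/(4πS)]^(1/2) = 3.225×10^10 m, i.e. 0.2155 AU.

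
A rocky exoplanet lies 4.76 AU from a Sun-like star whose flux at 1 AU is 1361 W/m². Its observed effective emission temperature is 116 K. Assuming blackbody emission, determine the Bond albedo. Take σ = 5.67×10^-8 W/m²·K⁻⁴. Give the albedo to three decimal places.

Flux at the orbit: S = 1361/(4.76)² = 60.07 W/m².
Rearranging the radiative balance, α = 1 − 4σT⁴/S.
4σT⁴ = 4·5.67×10⁻⁸·(116)⁴ = 41.07 W/m².
Hence α = 1 − 41.07/60.07 = 0.3164.

0.316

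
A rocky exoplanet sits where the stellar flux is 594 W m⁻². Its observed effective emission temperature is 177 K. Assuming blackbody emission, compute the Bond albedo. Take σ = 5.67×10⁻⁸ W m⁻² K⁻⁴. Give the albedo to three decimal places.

0.625

Energy balance: S(1−α)/4 = σT⁴, so 1−α = 4σT⁴/S.
4σT⁴ = 4·5.67×10⁻⁸·(177)⁴ = 222.6 W m⁻².
1−α = 222.6/594.0 = 0.3748, so α = 0.6252.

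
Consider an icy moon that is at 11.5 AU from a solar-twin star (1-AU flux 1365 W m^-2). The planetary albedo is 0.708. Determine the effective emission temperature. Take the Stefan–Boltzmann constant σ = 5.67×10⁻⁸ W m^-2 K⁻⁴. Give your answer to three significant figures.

60.4 kelvin

Irradiance scales as 1/d², so S = 1365 W m^-2 × (1/11.5)² = 10.32 W m^-2.
Absorbed flux (global mean): S(1−α)/4 = 10.32·0.292/4 = 0.7535 W m^-2.
In equilibrium σT⁴ equals this, so T = 60.38 K.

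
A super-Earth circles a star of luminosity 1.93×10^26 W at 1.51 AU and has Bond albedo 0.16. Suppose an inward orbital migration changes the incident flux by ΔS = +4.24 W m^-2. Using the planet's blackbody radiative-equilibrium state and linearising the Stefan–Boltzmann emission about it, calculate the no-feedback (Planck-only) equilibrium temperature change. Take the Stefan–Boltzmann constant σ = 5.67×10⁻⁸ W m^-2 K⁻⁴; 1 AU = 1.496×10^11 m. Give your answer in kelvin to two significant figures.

Orbital distance: d = 1.51 AU = 2.259×10^11 m.
Spreading L over a sphere of radius d: S = 1.93×10^26/(4π·2.26×10^11²) = 301.0 W m^-2.
Unperturbed T_e = [301.0·(1−0.16)/(4σ)]^¼ = 182.7 K.
ΔF = Δ[S(1−α)]/4 = (1−0.16)·+4.24/4 = 0.8904 W m^-2.
Planck response: λ_P = 4σT_e³ = 4·5.67×10⁻⁸·(182.7)³ = 1.384 W m^-2/K.
So ΔT₀ = 0.8904/1.384 = 0.644 K.

0.64 K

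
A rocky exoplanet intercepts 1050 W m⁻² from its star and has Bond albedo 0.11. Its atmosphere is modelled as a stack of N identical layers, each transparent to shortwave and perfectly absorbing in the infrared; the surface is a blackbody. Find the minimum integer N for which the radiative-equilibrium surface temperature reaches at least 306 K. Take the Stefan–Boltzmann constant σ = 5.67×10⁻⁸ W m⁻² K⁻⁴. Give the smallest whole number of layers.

2

The effective emission temperature is T_e = [S(1−α)/(4σ)]^¼ = 253.4 K.
Since T_s⁴ = (N+1)T_e⁴, we need N ≥ (T_s/T_e)⁴ − 1 = 1.128.
The minimum whole number is N = 2.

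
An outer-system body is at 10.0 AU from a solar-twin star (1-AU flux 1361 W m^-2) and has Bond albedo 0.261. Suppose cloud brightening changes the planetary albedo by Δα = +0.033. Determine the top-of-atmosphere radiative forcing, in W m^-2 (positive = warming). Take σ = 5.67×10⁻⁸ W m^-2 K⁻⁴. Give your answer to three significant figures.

By the inverse-square law, S = 1361/10.0² = 13.61 W m^-2.
ΔF = −(S/4)Δα = −(13.61/4)×(+0.033) = -0.1123 W m^-2.

-0.112 W m^-2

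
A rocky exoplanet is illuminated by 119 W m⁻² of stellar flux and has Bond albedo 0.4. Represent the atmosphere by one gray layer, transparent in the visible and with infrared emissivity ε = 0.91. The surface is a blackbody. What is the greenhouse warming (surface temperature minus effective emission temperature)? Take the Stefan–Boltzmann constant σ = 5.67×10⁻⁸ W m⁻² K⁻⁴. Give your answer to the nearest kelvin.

22 K

The planet radiates to space at T_e = [S(1−α)/(4σ)]^(1/4) = 133.2 K.
For a single slab of emissivity ε, T_s⁴ = 2T_e⁴/(2−ε); thus T_s = 133.2·(1.835)^(1/4) = 155.0 K.
The atmosphere warms the surface by 21.83 K.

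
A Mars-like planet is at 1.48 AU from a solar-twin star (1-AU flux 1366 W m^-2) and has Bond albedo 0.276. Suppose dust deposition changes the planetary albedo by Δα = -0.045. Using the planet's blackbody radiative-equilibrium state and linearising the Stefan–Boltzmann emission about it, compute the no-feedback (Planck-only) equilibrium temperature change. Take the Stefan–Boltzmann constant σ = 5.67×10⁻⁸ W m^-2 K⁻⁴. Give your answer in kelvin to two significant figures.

3.3 K

Flux at the orbit: S = 1366/(1.48)² = 623.6 W m^-2.
Unperturbed T_e = [623.6·(1−0.276)/(4σ)]^¼ = 211.2 K.
TOA radiative forcing: ΔF = −S·Δα/4 = −623.6·(-0.045)/4 = 7.016 W m^-2.
The Planck feedback parameter is 4σT_e³ = 2.138 W m^-2/K.
ΔT₀ = ΔF/λ_P = 7.016/2.138 = 3.28 K.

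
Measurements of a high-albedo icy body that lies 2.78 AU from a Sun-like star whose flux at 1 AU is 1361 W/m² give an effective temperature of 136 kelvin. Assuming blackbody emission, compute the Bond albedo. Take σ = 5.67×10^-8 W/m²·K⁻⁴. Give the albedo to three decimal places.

0.559

Flux at the orbit: S = 1361/(2.78)² = 176.1 W/m².
Rearranging the radiative balance, α = 1 − 4σT⁴/S.
σT⁴ = 19.40 W/m², so 4σT⁴ = 77.59 W/m².
1−α = 77.59/176.1 = 0.4406, so α = 0.5594.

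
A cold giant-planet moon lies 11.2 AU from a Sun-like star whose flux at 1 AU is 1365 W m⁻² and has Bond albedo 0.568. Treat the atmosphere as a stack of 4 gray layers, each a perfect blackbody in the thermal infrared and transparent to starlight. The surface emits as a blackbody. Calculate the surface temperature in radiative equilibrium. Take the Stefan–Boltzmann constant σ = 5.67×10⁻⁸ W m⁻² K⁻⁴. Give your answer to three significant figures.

101 kelvin

By the inverse-square law, S = 1365/11.2² = 10.88 W m⁻².
Top-of-atmosphere balance: σT_e⁴ = S(1−α)/4 = 1.175 W m⁻² → T_e = 67.47 K.
For an N-layer opaque stack, T_s⁴ = (N+1)T_e⁴, hence T_s = (5)^(1/4)×67.47 K = 100.9 K.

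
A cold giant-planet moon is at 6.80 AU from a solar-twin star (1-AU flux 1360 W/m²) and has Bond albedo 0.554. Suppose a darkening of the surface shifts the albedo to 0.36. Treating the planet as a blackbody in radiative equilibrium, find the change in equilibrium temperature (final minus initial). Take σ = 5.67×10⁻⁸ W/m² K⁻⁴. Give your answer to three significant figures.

8.24 kelvin

Flux at the orbit: S = 1360/(6.80)² = 29.41 W/m².
Initial: T₁ = [S(1−0.554)/(4σ)]^(1/4) = 87.21 K.
With α = 0.36, T₂ = 95.45 K.
Change: 95.45 − 87.21 = 8.240 K.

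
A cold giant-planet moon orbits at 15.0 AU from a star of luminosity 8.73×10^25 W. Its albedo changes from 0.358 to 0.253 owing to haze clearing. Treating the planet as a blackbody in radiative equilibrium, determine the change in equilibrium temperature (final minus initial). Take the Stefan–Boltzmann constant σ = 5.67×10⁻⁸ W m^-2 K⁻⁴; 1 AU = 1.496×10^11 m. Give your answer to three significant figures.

d = 15.0 × 1.496×10^11 m = 2.244×10^12 m.
S = L/(4πd²) = 1.380 W m^-2.
Initial: T₁ = [S(1−0.358)/(4σ)]^(1/4) = 44.45 K.
Final:   T₂ = [S(1−0.253)/(4σ)]^(1/4) = 46.17 K.
Change: 46.17 − 44.45 = 1.716 K.

1.72 kelvin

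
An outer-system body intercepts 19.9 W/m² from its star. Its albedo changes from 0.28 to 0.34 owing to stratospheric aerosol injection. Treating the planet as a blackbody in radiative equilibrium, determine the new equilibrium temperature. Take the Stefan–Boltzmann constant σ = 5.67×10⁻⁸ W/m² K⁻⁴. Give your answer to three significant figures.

T₂ = [S(1−α₂)/(4σ)]^(1/4) = [19.90·0.66/(4σ)]^(1/4) = 87.23 K.

87.2 K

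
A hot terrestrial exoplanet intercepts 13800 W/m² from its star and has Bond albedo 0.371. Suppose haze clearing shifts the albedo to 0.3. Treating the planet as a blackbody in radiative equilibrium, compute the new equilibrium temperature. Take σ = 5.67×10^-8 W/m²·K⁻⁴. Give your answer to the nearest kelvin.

New equilibrium: T₂ = [(1−0.3)·13800/(4σ)]^(1/4) = 454.3 K.

454 K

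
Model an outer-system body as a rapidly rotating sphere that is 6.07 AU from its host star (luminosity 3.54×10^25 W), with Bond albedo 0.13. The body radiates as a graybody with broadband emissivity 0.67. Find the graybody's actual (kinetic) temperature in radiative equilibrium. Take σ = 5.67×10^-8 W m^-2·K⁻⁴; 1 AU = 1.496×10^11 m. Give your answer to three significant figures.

66.5 K

Orbital distance: d = 6.07 AU = 9.081×10^11 m.
S = L/(4πd²) = 3.416 W m^-2.
Averaging over the sphere, the absorbed flux is S(1−α)/4 = 0.7430 W m^-2.
Radiative balance εσT⁴ = 0.7430 gives T = [0.7430/(0.67·σ)]^(1/4) = 66.50 K.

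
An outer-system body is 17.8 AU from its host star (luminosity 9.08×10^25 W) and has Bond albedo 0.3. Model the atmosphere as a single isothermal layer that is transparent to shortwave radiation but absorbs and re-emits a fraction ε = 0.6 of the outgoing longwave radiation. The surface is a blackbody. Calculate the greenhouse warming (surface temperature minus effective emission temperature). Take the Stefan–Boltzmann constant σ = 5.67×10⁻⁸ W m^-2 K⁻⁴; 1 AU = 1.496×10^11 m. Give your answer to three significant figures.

3.93 K

d = 17.8 × 1.496×10^11 m = 2.663×10^12 m.
Spreading L over a sphere of radius d: S = 9.08×10^25/(4π·2.66×10^12²) = 1.019 W m^-2.
At the top of the atmosphere, σT_e⁴ = S(1−α)/4 = 0.1783 W m^-2, giving T_e = 42.11 K.
Surface balance with a leaky layer gives σT_s⁴ = σT_e⁴·2/(2−ε), so T_s = T_e·[2/(2−0.6)]^(1/4) = 46.04 K.
T_s − T_e = 46.04 − 42.11 = 3.928 K.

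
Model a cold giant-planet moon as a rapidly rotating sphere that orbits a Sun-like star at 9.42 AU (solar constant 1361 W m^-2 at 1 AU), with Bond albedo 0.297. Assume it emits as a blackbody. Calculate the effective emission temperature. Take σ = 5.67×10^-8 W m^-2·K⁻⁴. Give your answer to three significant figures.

By the inverse-square law, S = 1361/9.42² = 15.34 W m^-2.
Averaging over the sphere, the absorbed flux is S(1−α)/4 = 2.696 W m^-2.
Set σT⁴ = 2.696 → T = (2.696/σ)^(1/4) = 83.04 K.

83.0 K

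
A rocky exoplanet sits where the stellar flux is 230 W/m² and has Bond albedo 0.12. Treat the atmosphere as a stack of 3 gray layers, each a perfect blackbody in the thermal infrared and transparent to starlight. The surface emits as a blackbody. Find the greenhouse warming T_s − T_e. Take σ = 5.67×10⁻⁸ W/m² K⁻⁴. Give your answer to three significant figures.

Top-of-atmosphere balance: σT_e⁴ = S(1−α)/4 = 50.60 W/m² → T_e = 172.8 K.
T_s = (N+1)^(1/4)·T_e = 244.4 K.
Warming: T_s − T_e = 71.59 K.

71.6 K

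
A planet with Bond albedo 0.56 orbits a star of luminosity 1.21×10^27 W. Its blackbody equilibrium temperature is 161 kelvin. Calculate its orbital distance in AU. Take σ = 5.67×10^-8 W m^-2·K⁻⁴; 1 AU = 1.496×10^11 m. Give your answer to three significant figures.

Energy balance gives S = 4σT⁴/(1−α) = 346.3 W m^-2.
Then d = [L/(4πS)]^(1/2) = 5.273×10^11 m, i.e. 3.525 AU.

3.52 AU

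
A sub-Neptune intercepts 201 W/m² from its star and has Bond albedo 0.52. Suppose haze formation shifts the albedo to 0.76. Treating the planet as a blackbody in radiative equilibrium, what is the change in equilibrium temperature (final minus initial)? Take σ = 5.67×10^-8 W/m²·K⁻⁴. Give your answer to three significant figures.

-22.8 K

With α = 0.52, T₁ = 143.6 K.
After:  T₂ = [201.0·0.24/(4σ)]^(1/4) = 120.8 K.
Change: 120.8 − 143.6 = -22.85 K.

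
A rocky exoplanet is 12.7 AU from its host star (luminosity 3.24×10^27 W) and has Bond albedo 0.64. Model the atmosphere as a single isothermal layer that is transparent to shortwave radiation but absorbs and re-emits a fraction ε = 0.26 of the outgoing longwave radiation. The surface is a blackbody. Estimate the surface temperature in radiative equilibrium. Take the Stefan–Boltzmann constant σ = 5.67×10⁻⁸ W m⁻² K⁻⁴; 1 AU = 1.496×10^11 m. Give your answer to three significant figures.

d = 12.7 × 1.496×10^11 m = 1.900×10^12 m.
Spreading L over a sphere of radius d: S = 3.24×10^27/(4π·1.90×10^12²) = 71.43 W m⁻².
The planet radiates to space at T_e = [S(1−α)/(4σ)]^(1/4) = 103.2 K.
The surface balance (absorbed SW + ε·downward IR = σT_s⁴) with T_a⁴ = T_s⁴/2 reduces to T_s = T_e·[2/(2−ε)]^¼ = 106.8 K.

107 K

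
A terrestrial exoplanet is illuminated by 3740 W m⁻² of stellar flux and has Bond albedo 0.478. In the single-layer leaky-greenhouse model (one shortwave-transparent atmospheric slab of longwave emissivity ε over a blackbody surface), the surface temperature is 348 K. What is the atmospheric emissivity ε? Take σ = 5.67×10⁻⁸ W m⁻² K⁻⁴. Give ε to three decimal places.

0.826

First, T_e = [3740·(1−0.478)/(4σ)]^(1/4) = 304.6 K.
Since (2−ε)/2 = (T_e/T_s)⁴ = 0.5869, ε = 0.8262.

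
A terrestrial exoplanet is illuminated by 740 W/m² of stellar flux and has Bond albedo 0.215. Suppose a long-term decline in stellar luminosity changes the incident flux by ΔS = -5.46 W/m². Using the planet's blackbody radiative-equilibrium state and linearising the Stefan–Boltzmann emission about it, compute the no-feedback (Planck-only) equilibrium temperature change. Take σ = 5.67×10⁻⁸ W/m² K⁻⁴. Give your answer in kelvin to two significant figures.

Reference equilibrium: T_e = [S(1−α)/(4σ)]^(1/4) = 225.0 K.
ΔF = Δ[S(1−α)]/4 = (1−0.215)·-5.46/4 = -1.072 W/m².
Planck response: λ_P = 4σT_e³ = 4·5.67×10⁻⁸·(225.0)³ = 2.582 W/m²/K.
ΔT₀ = ΔF/λ_P = -1.072/2.582 = -0.415 K.

-0.41 kelvin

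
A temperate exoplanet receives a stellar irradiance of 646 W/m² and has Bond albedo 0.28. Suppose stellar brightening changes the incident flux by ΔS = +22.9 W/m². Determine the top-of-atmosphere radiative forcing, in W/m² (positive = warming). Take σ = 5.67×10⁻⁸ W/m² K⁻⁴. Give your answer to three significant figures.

4.12 W/m²

ΔF = Δ[S(1−α)]/4 = (1−0.28)·+22.9/4 = 4.122 W/m².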